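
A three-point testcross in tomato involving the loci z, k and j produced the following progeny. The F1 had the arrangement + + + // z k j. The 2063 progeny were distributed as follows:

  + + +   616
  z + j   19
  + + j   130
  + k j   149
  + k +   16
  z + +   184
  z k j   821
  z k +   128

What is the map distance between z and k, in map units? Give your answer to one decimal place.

17.8 map units

The two rarest classes, + k + and z + j, are the double crossovers. Comparing them with the parentals, only the k allele has switched, so k is the middle locus and the order is j – k – z.
Crossovers in the k–z interval produce the single-crossover classes z + + and + k j (184 + 149 = 333) plus the double crossovers (35).
RF(k–z) = (333 + 35) / 2063 = 368/2063 = 0.1784 → 17.8 map units.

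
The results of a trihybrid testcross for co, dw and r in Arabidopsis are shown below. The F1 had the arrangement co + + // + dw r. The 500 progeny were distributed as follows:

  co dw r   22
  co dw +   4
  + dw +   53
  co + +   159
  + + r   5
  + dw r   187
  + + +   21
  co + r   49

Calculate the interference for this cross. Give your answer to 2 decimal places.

The two rarest classes, co dw + and + + r, are the double crossovers. Comparing them with the parentals, only the dw allele has switched, so dw is the middle locus and the order is co – dw – r.
co–dw: (43 + 9)/500 = 0.1040; dw–r: (102 + 9)/500 = 0.2220.
Expected DCO frequency = 0.1040 × 0.2220 ≈ 0.02309; observed = 9/500 ≈ 0.01800.
Coefficient of coincidence = 0.01800/0.02309 ≈ 0.78; interference = 1 − 0.78 = 0.22.

0.22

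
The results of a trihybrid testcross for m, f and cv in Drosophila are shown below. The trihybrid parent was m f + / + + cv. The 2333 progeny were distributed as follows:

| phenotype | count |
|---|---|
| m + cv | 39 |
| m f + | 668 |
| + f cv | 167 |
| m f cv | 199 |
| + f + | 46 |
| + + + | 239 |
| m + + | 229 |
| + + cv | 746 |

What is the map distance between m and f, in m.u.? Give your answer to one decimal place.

20.6 m.u.

The two rarest classes, + f + and m + cv, are the double crossovers. Comparing them with the parentals, only the m allele has switched, so m is the middle locus and the order is f – m – cv.
Crossovers in the f–m interval produce the single-crossover classes m + + and + f cv (229 + 167 = 396) plus the double crossovers (85).
RF(f–m) = (396 + 85) / 2333 = 481/2333 = 0.2062 → 20.6 m.u.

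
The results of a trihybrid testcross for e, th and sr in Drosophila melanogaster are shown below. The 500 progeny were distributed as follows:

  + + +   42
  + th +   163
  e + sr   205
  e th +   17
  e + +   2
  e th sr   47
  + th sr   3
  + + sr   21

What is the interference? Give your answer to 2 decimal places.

The two most frequent reciprocal classes, + th + and e + sr, are the parental types, so the F1 was + th + / e + sr.
The two rarest classes, + th sr and e + +, are the double crossovers. Comparing them with the parentals, only the sr allele has switched, so sr is the middle locus and the order is e – sr – th.
e–sr: (38 + 5)/500 = 0.0860; sr–th: (89 + 5)/500 = 0.1880.
Expected DCO frequency = 0.0860 × 0.1880 ≈ 0.01617; observed = 5/500 ≈ 0.01000.
Coefficient of coincidence = 0.01000/0.01617 ≈ 0.62; interference = 1 − 0.62 = 0.38.

0.38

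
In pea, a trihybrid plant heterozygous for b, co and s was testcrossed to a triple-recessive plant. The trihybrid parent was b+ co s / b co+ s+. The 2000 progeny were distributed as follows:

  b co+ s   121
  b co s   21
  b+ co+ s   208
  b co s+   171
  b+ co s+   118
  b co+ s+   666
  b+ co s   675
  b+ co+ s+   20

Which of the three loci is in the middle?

b

The two rarest classes, b co s and b+ co+ s+, are the double crossovers. Comparing them with the parentals, only the b allele has switched, so b is the middle locus and the order is s – b – co.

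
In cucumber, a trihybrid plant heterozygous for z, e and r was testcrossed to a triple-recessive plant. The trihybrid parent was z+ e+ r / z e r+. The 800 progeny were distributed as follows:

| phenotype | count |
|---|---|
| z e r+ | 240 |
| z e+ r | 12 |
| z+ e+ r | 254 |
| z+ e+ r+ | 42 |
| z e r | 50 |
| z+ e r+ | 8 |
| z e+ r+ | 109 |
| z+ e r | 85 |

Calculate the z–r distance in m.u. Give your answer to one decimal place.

14.0 m.u.

The two rarest classes, z e+ r and z+ e r+, are the double crossovers. Comparing them with the parentals, only the z allele has switched, so z is the middle locus and the order is r – z – e.
Crossovers in the r–z interval produce the single-crossover classes z+ e+ r+ and z e r (42 + 50 = 92) plus the double crossovers (20).
RF(r–z) = (92 + 20) / 800 = 112/800 = 0.1400 → 14.0 m.u.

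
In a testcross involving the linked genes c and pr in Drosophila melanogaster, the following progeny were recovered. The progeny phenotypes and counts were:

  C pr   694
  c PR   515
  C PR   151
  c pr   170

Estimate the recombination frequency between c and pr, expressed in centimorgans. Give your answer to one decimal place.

The two most frequent classes, C pr (694) and c PR (515), are the parental types, so the F1 was C pr / c PR.
The recombinant classes are C PR and c pr: 151 + 170 = 321.
Recombination frequency = 321/1530 = 0.2098 ≈ 21.0%, i.e. 21.0 centimorgans.

21.0 centimorgans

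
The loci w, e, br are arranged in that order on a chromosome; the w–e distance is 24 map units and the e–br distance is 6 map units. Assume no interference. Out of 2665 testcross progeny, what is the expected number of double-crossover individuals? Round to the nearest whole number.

Map distances give recombination frequencies of 0.240 and 0.060 for the two intervals.
With no interference, expected double-crossover frequency = 0.240 × 0.060 = 0.01440.
Expected number = 0.01440 × 2665 = 38.38 ≈ 38.

38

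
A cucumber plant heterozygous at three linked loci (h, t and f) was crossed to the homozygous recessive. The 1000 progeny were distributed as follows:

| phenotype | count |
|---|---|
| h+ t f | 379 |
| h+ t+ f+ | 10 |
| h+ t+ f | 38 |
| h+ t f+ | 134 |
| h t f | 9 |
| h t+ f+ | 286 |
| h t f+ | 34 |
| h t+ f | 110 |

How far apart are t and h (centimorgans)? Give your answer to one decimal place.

The two most frequent reciprocal classes, h t+ f+ and h+ t f, are the parental types, so the F1 was h t+ f+ / h+ t f.
The two rarest classes, h+ t+ f+ and h t f, are the double crossovers. Comparing them with the parentals, only the h allele has switched, so h is the middle locus and the order is f – h – t.
Crossovers in the h–t interval produce the single-crossover classes h t f+ and h+ t+ f (34 + 38 = 72) plus the double crossovers (19).
RF(h–t) = (72 + 19) / 1000 = 91/1000 = 0.0910 → 9.1 centimorgans.

9.1 centimorgans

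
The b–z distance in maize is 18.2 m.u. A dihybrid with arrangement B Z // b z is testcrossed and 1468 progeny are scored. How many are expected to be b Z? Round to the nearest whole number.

A map distance of 18.2 m.u. corresponds to a recombination frequency of 0.182.
The F1 is B Z / b z, so b Z is a recombinant gamete class with expected frequency r/2 = 0.182/2 = 0.0910.
Expected number = 0.0910 × 1468 = 133.59 ≈ 134.

134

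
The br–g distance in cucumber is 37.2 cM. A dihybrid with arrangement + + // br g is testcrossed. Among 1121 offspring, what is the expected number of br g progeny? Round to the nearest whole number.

A map distance of 37.2 cM corresponds to a recombination frequency of 0.372.
The F1 is + + / br g, so br g is a parental gamete class with expected frequency (1 − r)/2 = 0.628/2 = 0.3140.
Expected number = 0.3140 × 1121 = 351.99 ≈ 352.

352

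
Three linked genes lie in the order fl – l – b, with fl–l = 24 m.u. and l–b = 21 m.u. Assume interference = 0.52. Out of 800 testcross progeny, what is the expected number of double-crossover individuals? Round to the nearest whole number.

Map distances give recombination frequencies of 0.240 and 0.210 for the two intervals.
With interference 0.52 (so coincidence = 0.48), expected double-crossover frequency = 0.240 × 0.210 × 0.48 = 0.02419.
Expected number = 0.02419 × 800 = 19.35 ≈ 19.

19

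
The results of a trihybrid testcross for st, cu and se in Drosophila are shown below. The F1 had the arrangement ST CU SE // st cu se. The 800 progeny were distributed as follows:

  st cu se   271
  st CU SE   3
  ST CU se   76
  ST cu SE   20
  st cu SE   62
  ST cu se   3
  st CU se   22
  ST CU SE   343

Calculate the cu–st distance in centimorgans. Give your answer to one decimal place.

6.0 centimorgans

The two rarest classes, st CU SE and ST cu se, are the double crossovers. Comparing them with the parentals, only the st allele has switched, so st is the middle locus and the order is cu – st – se.
Crossovers in the cu–st interval produce the single-crossover classes ST cu SE and st CU se (20 + 22 = 42) plus the double crossovers (6).
RF(cu–st) = (42 + 6) / 800 = 48/800 = 0.0600 → 6.0 centimorgans.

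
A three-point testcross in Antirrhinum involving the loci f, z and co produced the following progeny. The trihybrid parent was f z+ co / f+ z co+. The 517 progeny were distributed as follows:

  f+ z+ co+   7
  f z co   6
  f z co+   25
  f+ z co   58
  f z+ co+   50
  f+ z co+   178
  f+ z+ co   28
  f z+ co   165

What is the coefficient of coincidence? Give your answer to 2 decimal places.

The two rarest classes, f z co and f+ z+ co+, are the double crossovers. Comparing them with the parentals, only the z allele has switched, so z is the middle locus and the order is f – z – co.
f–z: (53 + 13)/517 = 0.1277; z–co: (108 + 13)/517 = 0.2340.
Expected DCO frequency = 0.1277 × 0.2340 ≈ 0.02988; observed = 13/517 ≈ 0.02515.
Coefficient of coincidence = 0.02515/0.02988 ≈ 0.84.

0.84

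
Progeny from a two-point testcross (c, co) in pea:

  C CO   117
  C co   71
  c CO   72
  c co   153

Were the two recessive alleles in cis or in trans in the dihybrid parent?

cis

The two most frequent classes are C CO (117) and c co (153); these are the parental (non-recombinant) types.
So the F1 carried C CO on one chromosome and c co on the other — the recessive alleles are on the same chromosome (cis / coupling).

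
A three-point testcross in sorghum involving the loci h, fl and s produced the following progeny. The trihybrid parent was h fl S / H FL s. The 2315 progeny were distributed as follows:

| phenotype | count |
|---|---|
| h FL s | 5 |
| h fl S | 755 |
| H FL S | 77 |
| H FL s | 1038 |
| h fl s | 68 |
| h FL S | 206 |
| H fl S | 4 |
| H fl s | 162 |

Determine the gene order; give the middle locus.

The two rarest classes, H fl S and h FL s, are the double crossovers. Comparing them with the parentals, only the h allele has switched, so h is the middle locus and the order is fl – h – s.

h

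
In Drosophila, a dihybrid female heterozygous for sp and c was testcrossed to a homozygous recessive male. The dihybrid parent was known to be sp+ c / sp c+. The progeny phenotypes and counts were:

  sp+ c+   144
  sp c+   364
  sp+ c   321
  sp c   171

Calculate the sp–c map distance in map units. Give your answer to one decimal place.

31.5 map units

The recombinant classes are sp+ c+ and sp c: 144 + 171 = 315.
Recombination frequency = 315/1000 = 0.3150 ≈ 31.5%, i.e. 31.5 map units.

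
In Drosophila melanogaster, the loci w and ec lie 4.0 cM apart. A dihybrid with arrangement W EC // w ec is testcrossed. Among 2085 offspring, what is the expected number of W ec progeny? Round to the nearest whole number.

A map distance of 4.0 cM corresponds to a recombination frequency of 0.040.
The F1 is W EC / w ec, so W ec is a recombinant gamete class with expected frequency r/2 = 0.040/2 = 0.0200.
Expected number = 0.0200 × 2085 = 41.70 ≈ 42.

42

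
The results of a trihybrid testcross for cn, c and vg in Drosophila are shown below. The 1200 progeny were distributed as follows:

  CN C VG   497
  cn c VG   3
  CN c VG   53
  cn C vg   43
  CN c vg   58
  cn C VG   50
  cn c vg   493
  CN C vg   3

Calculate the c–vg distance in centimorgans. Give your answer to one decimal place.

The two most frequent reciprocal classes, CN C VG and cn c vg, are the parental types, so the F1 was CN C VG / cn c vg.
The two rarest classes, CN C vg and cn c VG, are the double crossovers. Comparing them with the parentals, only the vg allele has switched, so vg is the middle locus and the order is cn – vg – c.
Crossovers in the vg–c interval produce the single-crossover classes CN c VG and cn C vg (53 + 43 = 96) plus the double crossovers (6).
RF(vg–c) = (96 + 6) / 1200 = 102/1200 = 0.0850 → 8.5 centimorgans.

8.5 centimorgans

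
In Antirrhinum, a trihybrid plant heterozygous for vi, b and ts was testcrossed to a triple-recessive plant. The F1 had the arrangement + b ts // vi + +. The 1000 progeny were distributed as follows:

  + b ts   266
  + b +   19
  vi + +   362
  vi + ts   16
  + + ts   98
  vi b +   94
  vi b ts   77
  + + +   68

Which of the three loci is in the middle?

The two rarest classes, + b + and vi + ts, are the double crossovers. Comparing them with the parentals, only the ts allele has switched, so ts is the middle locus and the order is vi – ts – b.

ts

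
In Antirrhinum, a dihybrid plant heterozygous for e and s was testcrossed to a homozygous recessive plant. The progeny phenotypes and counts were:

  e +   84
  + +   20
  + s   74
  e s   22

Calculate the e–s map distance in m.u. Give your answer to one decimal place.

21.0 m.u.

The two most frequent classes, + s (74) and e + (84), are the parental types, so the F1 was + s / e +.
The recombinant classes are + + and e s: 20 + 22 = 42.
Recombination frequency = 42/200 = 0.2100 ≈ 21.0%, i.e. 21.0 m.u.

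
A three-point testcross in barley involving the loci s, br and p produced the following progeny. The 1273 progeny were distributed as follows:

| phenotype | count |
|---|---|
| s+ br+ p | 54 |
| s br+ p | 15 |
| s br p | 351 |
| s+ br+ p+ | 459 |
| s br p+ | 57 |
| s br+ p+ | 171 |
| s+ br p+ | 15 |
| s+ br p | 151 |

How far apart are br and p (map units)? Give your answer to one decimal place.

The two most frequent reciprocal classes, s br p and s+ br+ p+, are the parental types, so the F1 was s br p / s+ br+ p+.
The two rarest classes, s br+ p and s+ br p+, are the double crossovers. Comparing them with the parentals, only the br allele has switched, so br is the middle locus and the order is p – br – s.
Crossovers in the p–br interval produce the single-crossover classes s br p+ and s+ br+ p (57 + 54 = 111) plus the double crossovers (30).
RF(p–br) = (111 + 30) / 1273 = 141/1273 = 0.1108 → 11.1 map units.

11.1 map units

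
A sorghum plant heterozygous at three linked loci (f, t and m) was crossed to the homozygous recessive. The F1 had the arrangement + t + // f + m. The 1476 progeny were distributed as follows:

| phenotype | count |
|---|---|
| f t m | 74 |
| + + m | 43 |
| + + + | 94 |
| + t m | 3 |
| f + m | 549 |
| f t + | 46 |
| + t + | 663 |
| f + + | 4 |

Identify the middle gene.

The two rarest classes, + t m and f + +, are the double crossovers. Comparing them with the parentals, only the m allele has switched, so m is the middle locus and the order is t – m – f.

m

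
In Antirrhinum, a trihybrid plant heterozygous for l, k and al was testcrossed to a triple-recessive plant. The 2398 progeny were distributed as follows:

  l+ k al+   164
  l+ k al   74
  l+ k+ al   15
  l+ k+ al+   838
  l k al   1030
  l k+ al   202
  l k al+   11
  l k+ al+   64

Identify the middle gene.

The two most frequent reciprocal classes, l+ k+ al+ and l k al, are the parental types, so the F1 was l+ k+ al+ / l k al.
The two rarest classes, l+ k+ al and l k al+, are the double crossovers. Comparing them with the parentals, only the al allele has switched, so al is the middle locus and the order is k – al – l.

al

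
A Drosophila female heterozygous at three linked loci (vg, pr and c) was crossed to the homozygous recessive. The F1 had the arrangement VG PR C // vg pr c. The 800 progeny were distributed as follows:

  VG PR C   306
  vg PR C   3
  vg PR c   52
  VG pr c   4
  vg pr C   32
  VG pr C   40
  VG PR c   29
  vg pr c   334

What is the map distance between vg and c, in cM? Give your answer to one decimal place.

8.5 cM

The two rarest classes, vg PR C and VG pr c, are the double crossovers. Comparing them with the parentals, only the vg allele has switched, so vg is the middle locus and the order is pr – vg – c.
Crossovers in the vg–c interval produce the single-crossover classes VG PR c and vg pr C (29 + 32 = 61) plus the double crossovers (7).
RF(vg–c) = (61 + 7) / 800 = 68/800 = 0.0850 → 8.5 cM.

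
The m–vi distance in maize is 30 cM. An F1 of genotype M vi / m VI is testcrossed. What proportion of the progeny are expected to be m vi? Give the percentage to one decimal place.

15.0%

A map distance of 30 cM corresponds to a recombination frequency of 0.300.
The F1 is M vi / m VI, so m vi is a recombinant gamete class with expected frequency r/2 = 0.300/2 = 0.1500.
That is 0.1500 = 15.0% of the progeny.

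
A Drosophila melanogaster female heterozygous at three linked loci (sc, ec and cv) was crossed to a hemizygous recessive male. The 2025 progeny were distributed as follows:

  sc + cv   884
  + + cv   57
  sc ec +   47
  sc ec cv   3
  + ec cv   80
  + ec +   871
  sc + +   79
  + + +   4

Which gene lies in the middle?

The two most frequent reciprocal classes, sc + cv and + ec +, are the parental types, so the F1 was sc + cv / + ec +.
The two rarest classes, sc ec cv and + + +, are the double crossovers. Comparing them with the parentals, only the ec allele has switched, so ec is the middle locus and the order is sc – ec – cv.

ec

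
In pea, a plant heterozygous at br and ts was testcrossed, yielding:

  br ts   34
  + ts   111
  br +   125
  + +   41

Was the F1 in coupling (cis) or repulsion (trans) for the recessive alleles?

The two most frequent classes are + ts (111) and br + (125); these are the parental (non-recombinant) types.
So the F1 carried + ts on one chromosome and br + on the other — the recessive alleles are on opposite chromosomes (trans / repulsion).

trans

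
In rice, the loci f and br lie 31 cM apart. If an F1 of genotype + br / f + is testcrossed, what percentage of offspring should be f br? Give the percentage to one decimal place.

15.5%

A map distance of 31 cM corresponds to a recombination frequency of 0.310.
The F1 is + br / f +, so f br is a recombinant gamete class with expected frequency r/2 = 0.310/2 = 0.1550.
That is 0.1550 = 15.5% of the progeny.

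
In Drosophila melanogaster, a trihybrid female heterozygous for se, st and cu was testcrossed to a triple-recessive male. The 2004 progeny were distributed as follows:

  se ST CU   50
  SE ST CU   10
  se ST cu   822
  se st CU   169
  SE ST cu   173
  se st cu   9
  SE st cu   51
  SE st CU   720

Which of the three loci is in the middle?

st

The two most frequent reciprocal classes, SE st CU and se ST cu, are the parental types, so the F1 was SE st CU / se ST cu.
The two rarest classes, SE ST CU and se st cu, are the double crossovers. Comparing them with the parentals, only the st allele has switched, so st is the middle locus and the order is se – st – cu.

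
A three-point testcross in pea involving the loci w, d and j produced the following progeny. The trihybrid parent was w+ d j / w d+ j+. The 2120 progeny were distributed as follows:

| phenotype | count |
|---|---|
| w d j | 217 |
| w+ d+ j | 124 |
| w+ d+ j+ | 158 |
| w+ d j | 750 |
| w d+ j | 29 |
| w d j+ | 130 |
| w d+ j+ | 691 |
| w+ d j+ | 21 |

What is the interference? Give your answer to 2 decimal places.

0.18

The two rarest classes, w+ d j+ and w d+ j, are the double crossovers. Comparing them with the parentals, only the j allele has switched, so j is the middle locus and the order is w – j – d.
w–j: (375 + 50)/2120 = 0.2005; j–d: (254 + 50)/2120 = 0.1434.
Expected DCO frequency = 0.2005 × 0.1434 ≈ 0.02875; observed = 50/2120 ≈ 0.02358.
Coefficient of coincidence = 0.02358/0.02875 ≈ 0.82; interference = 1 − 0.82 = 0.18.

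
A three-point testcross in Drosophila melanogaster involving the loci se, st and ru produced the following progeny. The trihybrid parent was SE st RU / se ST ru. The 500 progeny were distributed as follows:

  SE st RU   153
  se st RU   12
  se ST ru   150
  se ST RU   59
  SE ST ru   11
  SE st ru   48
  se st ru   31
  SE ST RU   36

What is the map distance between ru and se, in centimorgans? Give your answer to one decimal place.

26.0 centimorgans

The two rarest classes, se st RU and SE ST ru, are the double crossovers. Comparing them with the parentals, only the se allele has switched, so se is the middle locus and the order is st – se – ru.
Crossovers in the se–ru interval produce the single-crossover classes SE st ru and se ST RU (48 + 59 = 107) plus the double crossovers (23).
RF(se–ru) = (107 + 23) / 500 = 130/500 = 0.2600 → 26.0 centimorgans.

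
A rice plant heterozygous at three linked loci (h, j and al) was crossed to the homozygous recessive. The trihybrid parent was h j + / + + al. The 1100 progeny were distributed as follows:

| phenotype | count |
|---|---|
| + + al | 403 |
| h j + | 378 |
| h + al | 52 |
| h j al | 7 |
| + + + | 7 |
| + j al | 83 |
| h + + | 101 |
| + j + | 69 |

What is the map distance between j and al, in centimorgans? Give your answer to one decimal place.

The two rarest classes, h j al and + + +, are the double crossovers. Comparing them with the parentals, only the al allele has switched, so al is the middle locus and the order is h – al – j.
Crossovers in the al–j interval produce the single-crossover classes h + + and + j al (101 + 83 = 184) plus the double crossovers (14).
RF(al–j) = (184 + 14) / 1100 = 198/1100 = 0.1800 → 18.0 centimorgans.

18.0 centimorgans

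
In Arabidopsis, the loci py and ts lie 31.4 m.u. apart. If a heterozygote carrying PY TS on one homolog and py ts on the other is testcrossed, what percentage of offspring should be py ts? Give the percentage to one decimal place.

34.3%

A map distance of 31.4 m.u. corresponds to a recombination frequency of 0.314.
The F1 is PY TS / py ts, so py ts is a parental gamete class with expected frequency (1 − r)/2 = 0.686/2 = 0.3430.
That is 0.3430 = 34.3% of the progeny.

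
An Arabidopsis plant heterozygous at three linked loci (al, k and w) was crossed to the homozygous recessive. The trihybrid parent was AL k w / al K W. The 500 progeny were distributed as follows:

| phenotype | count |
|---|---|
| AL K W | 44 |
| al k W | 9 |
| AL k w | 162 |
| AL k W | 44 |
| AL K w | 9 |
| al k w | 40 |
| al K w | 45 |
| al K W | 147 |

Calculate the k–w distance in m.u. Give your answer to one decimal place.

The two rarest classes, AL K w and al k W, are the double crossovers. Comparing them with the parentals, only the k allele has switched, so k is the middle locus and the order is w – k – al.
Crossovers in the w–k interval produce the single-crossover classes AL k W and al K w (44 + 45 = 89) plus the double crossovers (18).
RF(w–k) = (89 + 18) / 500 = 107/500 = 0.2140 → 21.4 m.u.

21.4 m.u.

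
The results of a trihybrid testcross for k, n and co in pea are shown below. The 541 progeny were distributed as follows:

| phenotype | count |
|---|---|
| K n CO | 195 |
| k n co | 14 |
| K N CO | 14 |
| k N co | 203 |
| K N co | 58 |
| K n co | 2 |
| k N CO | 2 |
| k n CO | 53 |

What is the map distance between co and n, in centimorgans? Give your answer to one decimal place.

The two most frequent reciprocal classes, K n CO and k N co, are the parental types, so the F1 was K n CO / k N co.
The two rarest classes, K n co and k N CO, are the double crossovers. Comparing them with the parentals, only the co allele has switched, so co is the middle locus and the order is k – co – n.
Crossovers in the co–n interval produce the single-crossover classes K N CO and k n co (14 + 14 = 28) plus the double crossovers (4).
RF(co–n) = (28 + 4) / 541 = 32/541 = 0.0591 → 5.9 centimorgans.

5.9 centimorgans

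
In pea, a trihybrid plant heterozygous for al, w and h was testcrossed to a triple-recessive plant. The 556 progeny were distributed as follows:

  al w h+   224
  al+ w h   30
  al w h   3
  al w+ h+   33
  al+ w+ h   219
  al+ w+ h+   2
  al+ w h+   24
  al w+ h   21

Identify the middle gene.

The two most frequent reciprocal classes, al+ w+ h and al w h+, are the parental types, so the F1 was al+ w+ h / al w h+.
The two rarest classes, al+ w+ h+ and al w h, are the double crossovers. Comparing them with the parentals, only the h allele has switched, so h is the middle locus and the order is al – h – w.

h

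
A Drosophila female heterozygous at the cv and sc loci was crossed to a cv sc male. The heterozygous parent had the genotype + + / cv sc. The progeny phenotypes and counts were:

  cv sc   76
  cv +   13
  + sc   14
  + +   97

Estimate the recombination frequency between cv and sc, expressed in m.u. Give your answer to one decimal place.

13.5 m.u.

The recombinant classes are + sc and cv +: 14 + 13 = 27.
Recombination frequency = 27/200 = 0.1350 ≈ 13.5%, i.e. 13.5 m.u.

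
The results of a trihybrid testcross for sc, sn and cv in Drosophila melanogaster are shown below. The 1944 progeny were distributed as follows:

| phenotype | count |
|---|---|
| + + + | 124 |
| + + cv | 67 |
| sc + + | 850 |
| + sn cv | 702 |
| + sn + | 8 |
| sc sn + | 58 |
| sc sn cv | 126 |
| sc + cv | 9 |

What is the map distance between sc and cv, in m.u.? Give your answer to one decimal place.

13.7 m.u.

The two most frequent reciprocal classes, + sn cv and sc + +, are the parental types, so the F1 was + sn cv / sc + +.
The two rarest classes, + sn + and sc + cv, are the double crossovers. Comparing them with the parentals, only the cv allele has switched, so cv is the middle locus and the order is sc – cv – sn.
Crossovers in the sc–cv interval produce the single-crossover classes sc sn cv and + + + (126 + 124 = 250) plus the double crossovers (17).
RF(sc–cv) = (250 + 17) / 1944 = 267/1944 = 0.1373 → 13.7 m.u.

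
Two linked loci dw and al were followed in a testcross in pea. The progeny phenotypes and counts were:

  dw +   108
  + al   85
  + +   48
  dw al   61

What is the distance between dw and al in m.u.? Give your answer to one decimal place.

36.1 m.u.

The two most frequent classes, + al (85) and dw + (108), are the parental types, so the F1 was + al / dw +.
The recombinant classes are + + and dw al: 48 + 61 = 109.
Recombination frequency = 109/302 = 0.3609 ≈ 36.1%, i.e. 36.1 m.u.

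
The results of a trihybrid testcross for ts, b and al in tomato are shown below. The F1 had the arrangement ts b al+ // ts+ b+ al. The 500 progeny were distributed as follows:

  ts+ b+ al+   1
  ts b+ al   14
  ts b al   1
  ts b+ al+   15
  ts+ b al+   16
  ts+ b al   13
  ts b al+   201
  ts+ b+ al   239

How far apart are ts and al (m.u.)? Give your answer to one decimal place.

The two rarest classes, ts b al and ts+ b+ al+, are the double crossovers. Comparing them with the parentals, only the al allele has switched, so al is the middle locus and the order is b – al – ts.
Crossovers in the al–ts interval produce the single-crossover classes ts+ b al+ and ts b+ al (16 + 14 = 30) plus the double crossovers (2).
RF(al–ts) = (30 + 2) / 500 = 32/500 = 0.0640 → 6.4 m.u.

6.4 m.u.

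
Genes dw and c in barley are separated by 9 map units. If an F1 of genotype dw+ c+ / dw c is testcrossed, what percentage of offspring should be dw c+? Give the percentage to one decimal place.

A map distance of 9 map units corresponds to a recombination frequency of 0.090.
The F1 is dw+ c+ / dw c, so dw c+ is a recombinant gamete class with expected frequency r/2 = 0.090/2 = 0.0450.
That is 0.0450 = 4.5% of the progeny.

4.5%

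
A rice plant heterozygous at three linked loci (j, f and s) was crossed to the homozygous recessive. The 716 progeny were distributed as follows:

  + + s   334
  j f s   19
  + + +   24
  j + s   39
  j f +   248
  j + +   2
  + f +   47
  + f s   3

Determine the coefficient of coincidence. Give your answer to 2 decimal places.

The two most frequent reciprocal classes, + + s and j f +, are the parental types, so the F1 was + + s / j f +.
The two rarest classes, + f s and j + +, are the double crossovers. Comparing them with the parentals, only the f allele has switched, so f is the middle locus and the order is s – f – j.
s–f: (43 + 5)/716 = 0.0670; f–j: (86 + 5)/716 = 0.1271.
Expected DCO frequency = 0.0670 × 0.1271 ≈ 0.00852; observed = 5/716 ≈ 0.00698.
Coefficient of coincidence = 0.00698/0.00852 ≈ 0.82.

0.82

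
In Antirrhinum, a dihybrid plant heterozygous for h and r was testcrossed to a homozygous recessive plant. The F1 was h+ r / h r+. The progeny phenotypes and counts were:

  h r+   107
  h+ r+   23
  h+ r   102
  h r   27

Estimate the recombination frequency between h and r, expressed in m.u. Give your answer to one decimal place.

The recombinant classes are h+ r+ and h r: 23 + 27 = 50.
Recombination frequency = 50/259 = 0.1931 ≈ 19.3%, i.e. 19.3 m.u.

19.3 m.u.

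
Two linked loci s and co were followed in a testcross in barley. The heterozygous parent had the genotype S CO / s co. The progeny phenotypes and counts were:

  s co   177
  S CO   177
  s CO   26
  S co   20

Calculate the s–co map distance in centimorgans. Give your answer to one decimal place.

The recombinant classes are S co and s CO: 20 + 26 = 46.
Recombination frequency = 46/400 = 0.1150 ≈ 11.5%, i.e. 11.5 centimorgans.

11.5 centimorgans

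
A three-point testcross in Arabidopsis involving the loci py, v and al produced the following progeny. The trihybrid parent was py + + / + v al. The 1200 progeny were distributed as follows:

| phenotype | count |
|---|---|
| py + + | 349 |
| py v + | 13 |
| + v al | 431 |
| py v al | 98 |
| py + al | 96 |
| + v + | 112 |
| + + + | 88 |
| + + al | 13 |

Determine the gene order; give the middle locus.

v

The two rarest classes, py v + and + + al, are the double crossovers. Comparing them with the parentals, only the v allele has switched, so v is the middle locus and the order is py – v – al.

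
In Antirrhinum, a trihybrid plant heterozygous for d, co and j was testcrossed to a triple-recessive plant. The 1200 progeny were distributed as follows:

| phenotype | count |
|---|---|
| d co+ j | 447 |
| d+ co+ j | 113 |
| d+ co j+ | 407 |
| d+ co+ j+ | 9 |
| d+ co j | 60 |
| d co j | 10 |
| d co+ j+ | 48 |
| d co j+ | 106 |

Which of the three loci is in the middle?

co

The two most frequent reciprocal classes, d+ co j+ and d co+ j, are the parental types, so the F1 was d+ co j+ / d co+ j.
The two rarest classes, d+ co+ j+ and d co j, are the double crossovers. Comparing them with the parentals, only the co allele has switched, so co is the middle locus and the order is d – co – j.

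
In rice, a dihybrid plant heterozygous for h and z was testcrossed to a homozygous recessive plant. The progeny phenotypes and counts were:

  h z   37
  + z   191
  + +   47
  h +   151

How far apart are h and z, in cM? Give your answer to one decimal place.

The two most frequent classes, + z (191) and h + (151), are the parental types, so the F1 was + z / h +.
The recombinant classes are + + and h z: 47 + 37 = 84.
Recombination frequency = 84/426 = 0.1972 ≈ 19.7%, i.e. 19.7 cM.

19.7 cM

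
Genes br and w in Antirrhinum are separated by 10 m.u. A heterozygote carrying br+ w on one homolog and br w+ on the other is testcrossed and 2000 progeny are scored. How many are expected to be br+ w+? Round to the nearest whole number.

A map distance of 10 m.u. corresponds to a recombination frequency of 0.100.
The F1 is br+ w / br w+, so br+ w+ is a recombinant gamete class with expected frequency r/2 = 0.100/2 = 0.0500.
Expected number = 0.0500 × 2000 = 100.00 ≈ 100.

100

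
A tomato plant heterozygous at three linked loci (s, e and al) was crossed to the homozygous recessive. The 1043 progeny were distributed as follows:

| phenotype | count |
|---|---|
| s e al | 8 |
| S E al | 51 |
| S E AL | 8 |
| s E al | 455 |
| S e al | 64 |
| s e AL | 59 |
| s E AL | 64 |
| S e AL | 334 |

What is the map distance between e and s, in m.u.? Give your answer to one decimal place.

The two most frequent reciprocal classes, S e AL and s E al, are the parental types, so the F1 was S e AL / s E al.
The two rarest classes, S E AL and s e al, are the double crossovers. Comparing them with the parentals, only the e allele has switched, so e is the middle locus and the order is s – e – al.
Crossovers in the s–e interval produce the single-crossover classes s e AL and S E al (59 + 51 = 110) plus the double crossovers (16).
RF(s–e) = (110 + 16) / 1043 = 126/1043 = 0.1208 → 12.1 m.u.

12.1 m.u.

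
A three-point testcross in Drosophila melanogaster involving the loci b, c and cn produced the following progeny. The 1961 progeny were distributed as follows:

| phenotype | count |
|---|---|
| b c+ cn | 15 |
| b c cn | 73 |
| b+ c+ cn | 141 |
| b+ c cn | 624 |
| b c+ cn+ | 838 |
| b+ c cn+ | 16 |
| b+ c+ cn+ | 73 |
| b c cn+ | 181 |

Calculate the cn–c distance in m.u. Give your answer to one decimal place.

18.0 m.u.

The two most frequent reciprocal classes, b+ c cn and b c+ cn+, are the parental types, so the F1 was b+ c cn / b c+ cn+.
The two rarest classes, b+ c cn+ and b c+ cn, are the double crossovers. Comparing them with the parentals, only the cn allele has switched, so cn is the middle locus and the order is c – cn – b.
Crossovers in the c–cn interval produce the single-crossover classes b+ c+ cn and b c cn+ (141 + 181 = 322) plus the double crossovers (31).
RF(c–cn) = (322 + 31) / 1961 = 353/1961 = 0.1800 → 18.0 m.u.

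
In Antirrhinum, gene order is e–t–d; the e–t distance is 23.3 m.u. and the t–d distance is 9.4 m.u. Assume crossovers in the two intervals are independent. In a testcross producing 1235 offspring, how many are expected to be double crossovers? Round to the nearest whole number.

Map distances give recombination frequencies of 0.233 and 0.094 for the two intervals.
With no interference, expected double-crossover frequency = 0.233 × 0.094 = 0.02190.
Expected number = 0.02190 × 1235 = 27.05 ≈ 27.

27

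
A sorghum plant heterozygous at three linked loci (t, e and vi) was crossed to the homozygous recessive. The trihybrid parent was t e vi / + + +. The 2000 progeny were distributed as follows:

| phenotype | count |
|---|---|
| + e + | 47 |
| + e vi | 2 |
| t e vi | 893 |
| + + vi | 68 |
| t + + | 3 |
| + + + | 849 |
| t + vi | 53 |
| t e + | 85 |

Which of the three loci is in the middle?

The two rarest classes, + e vi and t + +, are the double crossovers. Comparing them with the parentals, only the t allele has switched, so t is the middle locus and the order is e – t – vi.

t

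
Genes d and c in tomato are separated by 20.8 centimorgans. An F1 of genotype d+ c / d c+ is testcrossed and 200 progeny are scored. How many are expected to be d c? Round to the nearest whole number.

A map distance of 20.8 centimorgans corresponds to a recombination frequency of 0.208.
The F1 is d+ c / d c+, so d c is a recombinant gamete class with expected frequency r/2 = 0.208/2 = 0.1040.
Expected number = 0.1040 × 200 = 20.80 ≈ 21.

21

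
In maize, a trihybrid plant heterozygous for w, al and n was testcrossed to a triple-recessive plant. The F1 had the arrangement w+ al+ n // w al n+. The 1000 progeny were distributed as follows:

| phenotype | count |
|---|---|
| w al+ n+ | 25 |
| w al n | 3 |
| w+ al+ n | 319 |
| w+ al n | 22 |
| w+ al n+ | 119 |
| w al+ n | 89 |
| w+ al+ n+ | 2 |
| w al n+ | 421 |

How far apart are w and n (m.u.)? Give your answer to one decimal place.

21.3 m.u.

The two rarest classes, w+ al+ n+ and w al n, are the double crossovers. Comparing them with the parentals, only the n allele has switched, so n is the middle locus and the order is al – n – w.
Crossovers in the n–w interval produce the single-crossover classes w al+ n and w+ al n+ (89 + 119 = 208) plus the double crossovers (5).
RF(n–w) = (208 + 5) / 1000 = 213/1000 = 0.2130 → 21.3 m.u.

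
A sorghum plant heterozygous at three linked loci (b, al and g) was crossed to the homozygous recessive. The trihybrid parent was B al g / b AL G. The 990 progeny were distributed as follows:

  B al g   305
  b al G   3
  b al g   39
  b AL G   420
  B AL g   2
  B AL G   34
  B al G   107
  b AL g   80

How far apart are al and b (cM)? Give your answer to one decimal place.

The two rarest classes, B AL g and b al G, are the double crossovers. Comparing them with the parentals, only the al allele has switched, so al is the middle locus and the order is b – al – g.
Crossovers in the b–al interval produce the single-crossover classes b al g and B AL G (39 + 34 = 73) plus the double crossovers (5).
RF(b–al) = (73 + 5) / 990 = 78/990 = 0.0788 → 7.9 cM.

7.9 cM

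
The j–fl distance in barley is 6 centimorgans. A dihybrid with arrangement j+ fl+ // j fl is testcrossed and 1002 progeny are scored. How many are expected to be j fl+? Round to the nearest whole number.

A map distance of 6 centimorgans corresponds to a recombination frequency of 0.060.
The F1 is j+ fl+ / j fl, so j fl+ is a recombinant gamete class with expected frequency r/2 = 0.060/2 = 0.0300.
Expected number = 0.0300 × 1002 = 30.06 ≈ 30.

30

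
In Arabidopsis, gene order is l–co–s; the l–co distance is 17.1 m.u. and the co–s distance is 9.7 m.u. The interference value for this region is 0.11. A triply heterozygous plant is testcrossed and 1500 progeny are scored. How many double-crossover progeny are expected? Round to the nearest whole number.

22

Map distances give recombination frequencies of 0.171 and 0.097 for the two intervals.
With interference 0.11 (so coincidence = 0.89), expected double-crossover frequency = 0.171 × 0.097 × 0.89 = 0.01476.
Expected number = 0.01476 × 1500 = 22.14 ≈ 22.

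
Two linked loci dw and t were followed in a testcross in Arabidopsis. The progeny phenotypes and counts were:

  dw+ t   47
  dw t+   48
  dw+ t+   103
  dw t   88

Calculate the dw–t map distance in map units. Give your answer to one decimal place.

The two most frequent classes, dw+ t+ (103) and dw t (88), are the parental types, so the F1 was dw+ t+ / dw t.
The recombinant classes are dw+ t and dw t+: 47 + 48 = 95.
Recombination frequency = 95/286 = 0.3322 ≈ 33.2%, i.e. 33.2 map units.

33.2 map units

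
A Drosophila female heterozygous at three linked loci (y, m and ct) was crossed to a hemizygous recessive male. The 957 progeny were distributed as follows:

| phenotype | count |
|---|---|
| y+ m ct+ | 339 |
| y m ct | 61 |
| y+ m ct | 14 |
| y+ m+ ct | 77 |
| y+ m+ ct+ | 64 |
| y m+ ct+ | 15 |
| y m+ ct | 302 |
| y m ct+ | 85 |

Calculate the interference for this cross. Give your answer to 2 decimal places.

The two most frequent reciprocal classes, y m+ ct and y+ m ct+, are the parental types, so the F1 was y m+ ct / y+ m ct+.
The two rarest classes, y m+ ct+ and y+ m ct, are the double crossovers. Comparing them with the parentals, only the ct allele has switched, so ct is the middle locus and the order is y – ct – m.
y–ct: (162 + 29)/957 = 0.1996; ct–m: (125 + 29)/957 = 0.1609.
Expected DCO frequency = 0.1996 × 0.1609 ≈ 0.03212; observed = 29/957 ≈ 0.03030.
Coefficient of coincidence = 0.03030/0.03212 ≈ 0.94; interference = 1 − 0.94 = 0.06.

0.06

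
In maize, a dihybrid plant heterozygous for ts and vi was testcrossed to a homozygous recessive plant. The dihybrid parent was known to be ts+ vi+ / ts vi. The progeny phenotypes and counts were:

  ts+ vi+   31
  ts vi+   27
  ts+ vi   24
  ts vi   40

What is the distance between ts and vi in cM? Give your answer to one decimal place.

The recombinant classes are ts+ vi and ts vi+: 24 + 27 = 51.
Recombination frequency = 51/122 = 0.4180 ≈ 41.8%, i.e. 41.8 cM.

41.8 cM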